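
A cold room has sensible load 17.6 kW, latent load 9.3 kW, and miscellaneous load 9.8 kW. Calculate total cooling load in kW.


Q_total = Q_s + Q_l + Q_misc
Q_total = 17.6 + 9.3 + 9.8
Q_total = 36.7 kW

36.7


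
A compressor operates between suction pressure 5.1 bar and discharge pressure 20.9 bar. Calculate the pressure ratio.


PR = P_high / P_low
PR = 20.9 / 5.1
PR = 4.098

4.098


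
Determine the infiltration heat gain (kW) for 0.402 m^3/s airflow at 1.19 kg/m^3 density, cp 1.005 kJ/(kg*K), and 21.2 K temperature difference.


Q = V_dot * rho * cp * dT
Q = 0.402 * 1.19 * 1.005 * 21.2
Q = 10.192 kW

10.192


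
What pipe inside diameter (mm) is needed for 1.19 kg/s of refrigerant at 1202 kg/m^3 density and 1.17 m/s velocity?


A = m_dot / (rho * v) = 1.19 / (1202 * 1.17) = 0.0008461680675 m^2
d = sqrt(4*A/pi) * 1000
d = 32.8 mm

32.8


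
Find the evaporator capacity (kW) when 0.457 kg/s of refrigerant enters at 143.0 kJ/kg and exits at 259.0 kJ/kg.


dh = 259.0 - 143.0 = 116.0 kJ/kg
Q_evap = m_dot * dh = 0.457 * 116.0
Q_evap = 53.01 kW

53.01


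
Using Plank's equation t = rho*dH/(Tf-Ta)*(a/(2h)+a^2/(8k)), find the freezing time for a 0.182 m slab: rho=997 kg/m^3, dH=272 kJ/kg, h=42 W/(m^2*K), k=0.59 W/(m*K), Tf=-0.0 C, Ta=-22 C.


dT = -0.0 - (-22) = 22.0 K
term1 = a/(2h) = 0.182/(2*42) = 0.002166666667
term2 = a^2/(8k) = 0.182^2/(8*0.59) = 0.00701779661
t = rho*dH*1000/dT * (term1 + term2)
t = 997*272*1000/22.0 * (0.002166666667 + 0.00701779661)
t = 113213 s

113213


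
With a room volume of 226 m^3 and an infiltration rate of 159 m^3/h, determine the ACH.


ACH = flow / volume
ACH = 159 / 226
ACH = 0.704

0.704


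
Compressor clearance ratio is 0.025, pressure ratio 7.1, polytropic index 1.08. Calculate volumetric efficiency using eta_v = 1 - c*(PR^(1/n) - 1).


PR^(1/n) = 7.1^(1/1.08) = 6.14047793
eta_v = 1 - 0.025 * (6.14047793 - 1)
eta_v = 0.8715

0.8715


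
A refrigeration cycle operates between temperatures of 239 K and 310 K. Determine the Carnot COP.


dT = 310 - 239 = 71 K
COP_carnot = T_cold / dT = 239 / 71
COP_carnot = 3.366

3.366


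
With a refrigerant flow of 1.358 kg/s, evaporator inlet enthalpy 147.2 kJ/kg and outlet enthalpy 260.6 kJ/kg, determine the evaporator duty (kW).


dh = 260.6 - 147.2 = 113.4 kJ/kg
Q_evap = m_dot * dh = 1.358 * 113.4
Q_evap = 154.0 kW

154.0


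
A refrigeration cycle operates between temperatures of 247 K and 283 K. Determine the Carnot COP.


dT = 283 - 247 = 36 K
COP_carnot = T_cold / dT = 247 / 36
COP_carnot = 6.861

6.861


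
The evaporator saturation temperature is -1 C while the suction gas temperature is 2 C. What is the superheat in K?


Superheat = T_suction - T_evap
Superheat = 2 - (-1)
Superheat = 3 K

3


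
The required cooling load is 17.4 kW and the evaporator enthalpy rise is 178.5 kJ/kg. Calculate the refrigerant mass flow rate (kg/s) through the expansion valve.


m_dot = Q / dh
m_dot = 17.4 / 178.5
m_dot = 0.0975 kg/s

0.0975


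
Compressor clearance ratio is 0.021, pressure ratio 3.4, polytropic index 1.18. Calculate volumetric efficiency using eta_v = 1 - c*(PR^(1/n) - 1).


PR^(1/n) = 3.4^(1/1.18) = 2.82101803
eta_v = 1 - 0.021 * (2.82101803 - 1)
eta_v = 0.9618

0.9618


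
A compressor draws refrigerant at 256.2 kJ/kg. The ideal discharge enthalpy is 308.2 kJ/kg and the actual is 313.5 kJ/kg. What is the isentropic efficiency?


dh_ideal = 308.2 - 256.2 = 52.0 kJ/kg
dh_actual = 313.5 - 256.2 = 57.3 kJ/kg
eta_s = dh_ideal / dh_actual = 52.0 / 57.3
eta_s = 0.9075

0.9075


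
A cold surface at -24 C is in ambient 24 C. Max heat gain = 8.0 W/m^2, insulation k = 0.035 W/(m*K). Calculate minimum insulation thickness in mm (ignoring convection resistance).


dT = 24 - (-24) = 48 K
thickness = k * dT / q_max * 1000
thickness = 0.035 * 48 / 8.0 * 1000
thickness = 210.0 mm

210.0


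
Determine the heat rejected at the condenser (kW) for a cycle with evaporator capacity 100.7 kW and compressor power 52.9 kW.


Q_cond = Q_evap + W
Q_cond = 100.7 + 52.9
Q_cond = 153.6 kW

153.6


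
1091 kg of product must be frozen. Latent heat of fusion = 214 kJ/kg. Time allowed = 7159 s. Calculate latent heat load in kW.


Q_lat = m * h_fg / t
Q_lat = 1091 * 214 / 7159
Q_lat = 32.61 kW

32.61


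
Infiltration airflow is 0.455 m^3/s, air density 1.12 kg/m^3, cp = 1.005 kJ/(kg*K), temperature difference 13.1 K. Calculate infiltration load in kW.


Q = V_dot * rho * cp * dT
Q = 0.455 * 1.12 * 1.005 * 13.1
Q = 6.709 kW

6.709


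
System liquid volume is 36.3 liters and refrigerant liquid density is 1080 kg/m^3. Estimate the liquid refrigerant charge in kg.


Charge = V * rho / 1000
Charge = 36.3 * 1080 / 1000
Charge = 39.2 kg

39.2


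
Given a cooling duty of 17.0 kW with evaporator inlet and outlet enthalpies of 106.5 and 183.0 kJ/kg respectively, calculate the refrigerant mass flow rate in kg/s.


dh = 183.0 - 106.5 = 76.5 kJ/kg
m_dot = Q / dh = 17.0 / 76.5 = 0.2222 kg/s

0.2222


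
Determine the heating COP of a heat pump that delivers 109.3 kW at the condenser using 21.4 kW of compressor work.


COP_hp = Q_cond / W
COP_hp = 109.3 / 21.4
COP_hp = 5.107

5.107


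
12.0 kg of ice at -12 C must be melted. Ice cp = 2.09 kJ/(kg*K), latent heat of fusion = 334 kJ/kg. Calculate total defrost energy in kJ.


Sensible heat = cp * dT = 2.09 * 12 = 25.08 kJ/kg
Total per kg = 25.08 + 334 = 359.08 kJ/kg
Q = m * total = 12.0 * 359.08
Q = 4309.0 kJ

4309.0


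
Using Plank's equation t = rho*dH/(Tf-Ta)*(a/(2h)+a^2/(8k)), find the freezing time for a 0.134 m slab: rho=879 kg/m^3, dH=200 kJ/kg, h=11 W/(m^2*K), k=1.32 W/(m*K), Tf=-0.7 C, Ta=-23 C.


dT = -0.7 - (-23) = 22.3 K
term1 = a/(2h) = 0.134/(2*11) = 0.006090909091
term2 = a^2/(8k) = 0.134^2/(8*1.32) = 0.001700378788
t = rho*dH*1000/dT * (term1 + term2)
t = 879*200*1000/22.3 * (0.006090909091 + 0.001700378788)
t = 61422 s

61422


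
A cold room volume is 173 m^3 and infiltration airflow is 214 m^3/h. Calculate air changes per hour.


ACH = flow / volume
ACH = 214 / 173
ACH = 1.237

1.237


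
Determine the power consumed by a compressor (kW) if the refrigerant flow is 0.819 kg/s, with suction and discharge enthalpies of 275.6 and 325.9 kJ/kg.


dh = 325.9 - 275.6 = 50.3 kJ/kg
W = m_dot * dh = 0.819 * 50.3 = 41.2 kW

41.2


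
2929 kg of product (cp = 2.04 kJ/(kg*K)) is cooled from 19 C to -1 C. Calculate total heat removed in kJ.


dT = 19 - (-1) = 20 K
Q = m * cp * dT = 2929 * 2.04 * 20
Q = 119503 kJ

119503


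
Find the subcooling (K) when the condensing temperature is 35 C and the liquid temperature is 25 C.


Subcooling = T_cond - T_liquid
Subcooling = 35 - 25
Subcooling = 10 K

10


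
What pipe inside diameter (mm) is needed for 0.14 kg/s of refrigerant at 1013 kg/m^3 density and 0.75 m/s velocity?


A = m_dot / (rho * v) = 0.14 / (1013 * 0.75) = 0.0001842711418 m^2
d = sqrt(4*A/pi) * 1000
d = 15.3 mm

15.3


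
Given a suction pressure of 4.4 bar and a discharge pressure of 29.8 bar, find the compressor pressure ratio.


PR = P_high / P_low
PR = 29.8 / 4.4
PR = 6.773

6.773


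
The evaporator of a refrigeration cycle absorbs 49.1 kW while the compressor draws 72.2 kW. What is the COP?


COP = Q_evap / W
COP = 49.1 / 72.2
COP = 0.68

0.68


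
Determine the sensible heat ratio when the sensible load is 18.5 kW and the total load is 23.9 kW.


SHR = Q_sensible / Q_total
SHR = 18.5 / 23.9
SHR = 0.774

0.774


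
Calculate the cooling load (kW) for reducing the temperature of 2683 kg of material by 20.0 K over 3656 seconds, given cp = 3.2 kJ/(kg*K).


Q = m * cp * dT / t
Q = 2683 * 3.2 * 20.0 / 3656
Q = 46.967 kW

46.967


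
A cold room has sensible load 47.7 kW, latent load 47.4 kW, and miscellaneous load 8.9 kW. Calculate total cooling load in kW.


Q_total = Q_s + Q_l + Q_misc
Q_total = 47.7 + 47.4 + 8.9
Q_total = 104.0 kW

104.0


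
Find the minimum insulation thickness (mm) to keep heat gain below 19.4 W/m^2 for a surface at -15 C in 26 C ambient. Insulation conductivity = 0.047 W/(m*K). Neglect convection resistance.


dT = 26 - (-15) = 41 K
thickness = k * dT / q_max * 1000
thickness = 0.047 * 41 / 19.4 * 1000
thickness = 99.3 mm

99.3


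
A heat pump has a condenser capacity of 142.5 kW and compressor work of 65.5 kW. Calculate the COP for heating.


COP_hp = Q_cond / W
COP_hp = 142.5 / 65.5
COP_hp = 2.176

2.176


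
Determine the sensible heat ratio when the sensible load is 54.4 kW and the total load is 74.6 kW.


SHR = Q_sensible / Q_total
SHR = 54.4 / 74.6
SHR = 0.729

0.729


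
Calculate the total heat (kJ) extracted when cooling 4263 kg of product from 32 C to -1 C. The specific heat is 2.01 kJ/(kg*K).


dT = 32 - (-1) = 33 K
Q = m * cp * dT = 4263 * 2.01 * 33
Q = 282765 kJ

282765


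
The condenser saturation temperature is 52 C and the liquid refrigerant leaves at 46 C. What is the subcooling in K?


Subcooling = T_cond - T_liquid
Subcooling = 52 - 46
Subcooling = 6 K

6


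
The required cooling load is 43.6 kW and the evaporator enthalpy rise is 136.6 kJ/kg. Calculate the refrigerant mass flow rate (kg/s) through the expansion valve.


m_dot = Q / dh
m_dot = 43.6 / 136.6
m_dot = 0.3192 kg/s

0.3192


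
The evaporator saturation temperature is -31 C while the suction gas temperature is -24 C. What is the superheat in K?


Superheat = T_suction - T_evap
Superheat = -24 - (-31)
Superheat = 7 K

7


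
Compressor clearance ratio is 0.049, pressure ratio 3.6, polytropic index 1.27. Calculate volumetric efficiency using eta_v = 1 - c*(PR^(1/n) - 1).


PR^(1/n) = 3.6^(1/1.27) = 2.74178544
eta_v = 1 - 0.049 * (2.74178544 - 1)
eta_v = 0.9147

0.9147


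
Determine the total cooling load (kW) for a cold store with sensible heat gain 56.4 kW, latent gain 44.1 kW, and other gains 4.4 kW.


Q_total = Q_s + Q_l + Q_misc
Q_total = 56.4 + 44.1 + 4.4
Q_total = 104.9 kW

104.9


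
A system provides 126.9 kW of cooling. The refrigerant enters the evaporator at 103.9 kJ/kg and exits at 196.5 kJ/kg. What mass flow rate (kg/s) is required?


dh = 196.5 - 103.9 = 92.6 kJ/kg
m_dot = Q / dh = 126.9 / 92.6 = 1.3704 kg/s

1.3704


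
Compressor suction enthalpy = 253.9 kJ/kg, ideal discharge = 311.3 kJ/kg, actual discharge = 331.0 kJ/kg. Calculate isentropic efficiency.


dh_ideal = 311.3 - 253.9 = 57.4 kJ/kg
dh_actual = 331.0 - 253.9 = 77.1 kJ/kg
eta_s = dh_ideal / dh_actual = 57.4 / 77.1
eta_s = 0.7445

0.7445


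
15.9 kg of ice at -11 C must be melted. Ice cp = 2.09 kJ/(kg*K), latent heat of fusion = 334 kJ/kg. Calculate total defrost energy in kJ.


Sensible heat = cp * dT = 2.09 * 11 = 22.99 kJ/kg
Total per kg = 22.99 + 334 = 356.99 kJ/kg
Q = m * total = 15.9 * 356.99
Q = 5676.1 kJ

5676.1


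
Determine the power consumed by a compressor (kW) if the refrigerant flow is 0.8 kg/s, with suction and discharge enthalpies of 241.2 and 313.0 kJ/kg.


dh = 313.0 - 241.2 = 71.8 kJ/kg
W = m_dot * dh = 0.8 * 71.8 = 57.44 kW

57.44


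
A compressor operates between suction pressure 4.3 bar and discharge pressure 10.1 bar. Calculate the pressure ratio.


PR = P_high / P_low
PR = 10.1 / 4.3
PR = 2.349

2.349


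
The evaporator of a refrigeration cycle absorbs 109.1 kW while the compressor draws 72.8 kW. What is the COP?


COP = Q_evap / W
COP = 109.1 / 72.8
COP = 1.499

1.499


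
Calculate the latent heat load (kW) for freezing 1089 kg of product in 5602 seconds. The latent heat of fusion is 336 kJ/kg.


Q_lat = m * h_fg / t
Q_lat = 1089 * 336 / 5602
Q_lat = 65.32 kW

65.32


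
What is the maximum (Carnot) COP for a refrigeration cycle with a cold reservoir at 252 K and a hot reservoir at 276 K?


dT = 276 - 252 = 24 K
COP_carnot = T_cold / dT = 252 / 24
COP_carnot = 10.5

10.5


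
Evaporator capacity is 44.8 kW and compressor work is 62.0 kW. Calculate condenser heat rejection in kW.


Q_cond = Q_evap + W
Q_cond = 44.8 + 62.0
Q_cond = 106.8 kW

106.8


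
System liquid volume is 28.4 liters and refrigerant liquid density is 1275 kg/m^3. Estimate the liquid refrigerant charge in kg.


Charge = V * rho / 1000
Charge = 28.4 * 1275 / 1000
Charge = 36.21 kg

36.21


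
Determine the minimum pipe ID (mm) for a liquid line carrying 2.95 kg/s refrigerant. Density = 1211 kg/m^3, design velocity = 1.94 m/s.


A = m_dot / (rho * v) = 2.95 / (1211 * 1.94) = 0.001255671806 m^2
d = sqrt(4*A/pi) * 1000
d = 40.0 mm

40.0


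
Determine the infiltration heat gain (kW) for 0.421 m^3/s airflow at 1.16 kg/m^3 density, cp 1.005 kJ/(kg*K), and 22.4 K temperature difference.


Q = V_dot * rho * cp * dT
Q = 0.421 * 1.16 * 1.005 * 22.4
Q = 10.994 kW

10.994


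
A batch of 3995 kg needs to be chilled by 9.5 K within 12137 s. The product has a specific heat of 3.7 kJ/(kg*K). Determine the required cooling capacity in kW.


Q = m * cp * dT / t
Q = 3995 * 3.7 * 9.5 / 12137
Q = 11.57 kW

11.57


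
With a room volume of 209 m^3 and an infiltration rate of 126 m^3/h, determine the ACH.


ACH = flow / volume
ACH = 126 / 209
ACH = 0.603

0.603


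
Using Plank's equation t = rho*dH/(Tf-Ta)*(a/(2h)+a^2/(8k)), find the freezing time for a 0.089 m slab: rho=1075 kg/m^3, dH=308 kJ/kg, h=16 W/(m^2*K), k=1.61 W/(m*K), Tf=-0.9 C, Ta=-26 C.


dT = -0.9 - (-26) = 25.1 K
term1 = a/(2h) = 0.089/(2*16) = 0.00278125
term2 = a^2/(8k) = 0.089^2/(8*1.61) = 0.000614984472
t = rho*dH*1000/dT * (term1 + term2)
t = 1075*308*1000/25.1 * (0.00278125 + 0.000614984472)
t = 44801 s

44801


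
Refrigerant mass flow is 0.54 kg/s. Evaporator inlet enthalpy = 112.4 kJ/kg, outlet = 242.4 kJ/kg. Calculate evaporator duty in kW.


dh = 242.4 - 112.4 = 130.0 kJ/kg
Q_evap = m_dot * dh = 0.54 * 130.0
Q_evap = 70.2 kW

70.2


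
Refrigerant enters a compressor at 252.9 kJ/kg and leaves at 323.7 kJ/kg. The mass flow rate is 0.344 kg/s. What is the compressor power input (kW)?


dh = 323.7 - 252.9 = 70.8 kJ/kg
W = m_dot * dh = 0.344 * 70.8 = 24.36 kW

24.36


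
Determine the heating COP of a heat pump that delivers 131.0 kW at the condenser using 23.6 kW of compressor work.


COP_hp = Q_cond / W
COP_hp = 131.0 / 23.6
COP_hp = 5.551

5.551


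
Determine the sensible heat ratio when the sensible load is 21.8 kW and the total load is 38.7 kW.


SHR = Q_sensible / Q_total
SHR = 21.8 / 38.7
SHR = 0.563

0.563


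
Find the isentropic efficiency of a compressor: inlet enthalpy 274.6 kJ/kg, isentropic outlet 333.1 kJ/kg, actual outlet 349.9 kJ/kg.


dh_ideal = 333.1 - 274.6 = 58.5 kJ/kg
dh_actual = 349.9 - 274.6 = 75.3 kJ/kg
eta_s = dh_ideal / dh_actual = 58.5 / 75.3
eta_s = 0.7769

0.7769


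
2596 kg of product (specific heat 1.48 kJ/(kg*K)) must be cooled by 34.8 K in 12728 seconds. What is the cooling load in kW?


Q = m * cp * dT / t
Q = 2596 * 1.48 * 34.8 / 12728
Q = 10.505 kW

10.505


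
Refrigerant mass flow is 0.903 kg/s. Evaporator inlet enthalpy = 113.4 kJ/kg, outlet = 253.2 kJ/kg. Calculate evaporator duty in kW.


dh = 253.2 - 113.4 = 139.8 kJ/kg
Q_evap = m_dot * dh = 0.903 * 139.8
Q_evap = 126.24 kW

126.24


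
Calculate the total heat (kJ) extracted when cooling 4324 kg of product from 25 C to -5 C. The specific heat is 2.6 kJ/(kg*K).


dT = 25 - (-5) = 30 K
Q = m * cp * dT = 4324 * 2.6 * 30
Q = 337272 kJ

337272


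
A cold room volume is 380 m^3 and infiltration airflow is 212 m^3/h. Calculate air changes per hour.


ACH = flow / volume
ACH = 212 / 380
ACH = 0.558

0.558


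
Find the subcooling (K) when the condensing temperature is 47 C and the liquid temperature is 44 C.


Subcooling = T_cond - T_liquid
Subcooling = 47 - 44
Subcooling = 3 K

3


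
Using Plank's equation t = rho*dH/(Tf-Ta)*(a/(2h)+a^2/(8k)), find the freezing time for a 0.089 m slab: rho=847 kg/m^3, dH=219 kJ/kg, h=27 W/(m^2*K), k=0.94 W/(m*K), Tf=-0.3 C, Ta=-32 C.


dT = -0.3 - (-32) = 31.7 K
term1 = a/(2h) = 0.089/(2*27) = 0.001648148148
term2 = a^2/(8k) = 0.089^2/(8*0.94) = 0.001053324468
t = rho*dH*1000/dT * (term1 + term2)
t = 847*219*1000/31.7 * (0.001648148148 + 0.001053324468)
t = 15808 s

15808


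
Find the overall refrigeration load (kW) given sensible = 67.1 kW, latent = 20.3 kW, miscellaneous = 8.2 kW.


Q_total = Q_s + Q_l + Q_misc
Q_total = 67.1 + 20.3 + 8.2
Q_total = 95.6 kW

95.6


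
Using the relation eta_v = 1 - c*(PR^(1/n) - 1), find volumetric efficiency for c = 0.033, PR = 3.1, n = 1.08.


PR^(1/n) = 3.1^(1/1.08) = 2.85078544
eta_v = 1 - 0.033 * (2.85078544 - 1)
eta_v = 0.9389

0.9389


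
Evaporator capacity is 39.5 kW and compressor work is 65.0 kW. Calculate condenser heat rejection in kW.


Q_cond = Q_evap + W
Q_cond = 39.5 + 65.0
Q_cond = 104.5 kW

104.5


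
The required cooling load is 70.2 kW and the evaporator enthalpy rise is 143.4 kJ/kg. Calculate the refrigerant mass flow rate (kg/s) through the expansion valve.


m_dot = Q / dh
m_dot = 70.2 / 143.4
m_dot = 0.4895 kg/s

0.4895


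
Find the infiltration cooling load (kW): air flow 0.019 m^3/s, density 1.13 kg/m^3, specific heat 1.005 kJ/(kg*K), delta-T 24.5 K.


Q = V_dot * rho * cp * dT
Q = 0.019 * 1.13 * 1.005 * 24.5
Q = 0.529 kW

0.529


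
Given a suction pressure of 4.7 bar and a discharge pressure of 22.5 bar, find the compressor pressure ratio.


PR = P_high / P_low
PR = 22.5 / 4.7
PR = 4.787

4.787


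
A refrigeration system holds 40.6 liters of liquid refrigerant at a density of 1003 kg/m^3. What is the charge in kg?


Charge = V * rho / 1000
Charge = 40.6 * 1003 / 1000
Charge = 40.72 kg

40.72


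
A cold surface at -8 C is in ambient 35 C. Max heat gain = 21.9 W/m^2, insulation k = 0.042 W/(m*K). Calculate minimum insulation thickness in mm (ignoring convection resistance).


dT = 35 - (-8) = 43 K
thickness = k * dT / q_max * 1000
thickness = 0.042 * 43 / 21.9 * 1000
thickness = 82.5 mm

82.5


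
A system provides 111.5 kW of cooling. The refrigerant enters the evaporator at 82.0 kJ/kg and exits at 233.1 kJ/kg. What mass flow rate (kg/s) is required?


dh = 233.1 - 82.0 = 151.1 kJ/kg
m_dot = Q / dh = 111.5 / 151.1 = 0.7379 kg/s

0.7379


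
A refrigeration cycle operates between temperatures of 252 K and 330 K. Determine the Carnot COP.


dT = 330 - 252 = 78 K
COP_carnot = T_cold / dT = 252 / 78
COP_carnot = 3.231

3.231


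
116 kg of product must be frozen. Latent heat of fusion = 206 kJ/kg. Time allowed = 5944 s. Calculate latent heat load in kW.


Q_lat = m * h_fg / t
Q_lat = 116 * 206 / 5944
Q_lat = 4.02 kW

4.02


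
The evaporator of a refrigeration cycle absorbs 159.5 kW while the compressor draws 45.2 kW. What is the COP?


COP = Q_evap / W
COP = 159.5 / 45.2
COP = 3.529

3.529


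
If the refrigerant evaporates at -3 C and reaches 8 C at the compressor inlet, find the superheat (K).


Superheat = T_suction - T_evap
Superheat = 8 - (-3)
Superheat = 11 K

11


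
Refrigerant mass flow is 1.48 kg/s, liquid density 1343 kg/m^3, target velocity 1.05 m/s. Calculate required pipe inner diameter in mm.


A = m_dot / (rho * v) = 1.48 / (1343 * 1.05) = 0.001049533738 m^2
d = sqrt(4*A/pi) * 1000
d = 36.6 mm

36.6


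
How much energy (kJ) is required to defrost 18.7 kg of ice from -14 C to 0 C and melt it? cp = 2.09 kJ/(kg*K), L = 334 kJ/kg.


Sensible heat = cp * dT = 2.09 * 14 = 29.26 kJ/kg
Total per kg = 29.26 + 334 = 363.26 kJ/kg
Q = m * total = 18.7 * 363.26
Q = 6793.0 kJ

6793.0


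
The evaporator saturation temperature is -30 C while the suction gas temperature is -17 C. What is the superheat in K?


Superheat = T_suction - T_evap
Superheat = -17 - (-30)
Superheat = 13 K

13


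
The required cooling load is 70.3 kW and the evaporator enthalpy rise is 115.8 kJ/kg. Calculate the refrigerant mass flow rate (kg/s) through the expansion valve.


m_dot = Q / dh
m_dot = 70.3 / 115.8
m_dot = 0.6071 kg/s

0.6071


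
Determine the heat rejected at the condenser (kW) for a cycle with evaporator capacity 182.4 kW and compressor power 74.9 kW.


Q_cond = Q_evap + W
Q_cond = 182.4 + 74.9
Q_cond = 257.3 kW

257.3


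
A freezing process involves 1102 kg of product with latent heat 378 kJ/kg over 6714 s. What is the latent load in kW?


Q_lat = m * h_fg / t
Q_lat = 1102 * 378 / 6714
Q_lat = 62.04 kW

62.04


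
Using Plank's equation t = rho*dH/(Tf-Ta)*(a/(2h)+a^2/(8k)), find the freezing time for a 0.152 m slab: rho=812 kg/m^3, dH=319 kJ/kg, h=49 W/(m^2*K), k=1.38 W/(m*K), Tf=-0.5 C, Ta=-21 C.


dT = -0.5 - (-21) = 20.5 K
term1 = a/(2h) = 0.152/(2*49) = 0.001551020408
term2 = a^2/(8k) = 0.152^2/(8*1.38) = 0.002092753623
t = rho*dH*1000/dT * (term1 + term2)
t = 812*319*1000/20.5 * (0.001551020408 + 0.002092753623)
t = 46041 s

46041


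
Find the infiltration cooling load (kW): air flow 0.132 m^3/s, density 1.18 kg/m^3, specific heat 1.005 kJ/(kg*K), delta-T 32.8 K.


Q = V_dot * rho * cp * dT
Q = 0.132 * 1.18 * 1.005 * 32.8
Q = 5.134 kW

5.134


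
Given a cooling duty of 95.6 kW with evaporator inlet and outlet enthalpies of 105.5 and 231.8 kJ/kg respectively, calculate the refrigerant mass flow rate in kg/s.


dh = 231.8 - 105.5 = 126.3 kJ/kg
m_dot = Q / dh = 95.6 / 126.3 = 0.7569 kg/s

0.7569


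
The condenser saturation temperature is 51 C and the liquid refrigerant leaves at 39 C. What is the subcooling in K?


Subcooling = T_cond - T_liquid
Subcooling = 51 - 39
Subcooling = 12 K

12


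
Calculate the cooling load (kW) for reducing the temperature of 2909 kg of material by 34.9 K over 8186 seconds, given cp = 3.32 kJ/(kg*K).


Q = m * cp * dT / t
Q = 2909 * 3.32 * 34.9 / 8186
Q = 41.175 kW

41.175


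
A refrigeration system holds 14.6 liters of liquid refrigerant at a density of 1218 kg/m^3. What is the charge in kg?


Charge = V * rho / 1000
Charge = 14.6 * 1218 / 1000
Charge = 17.78 kg

17.78


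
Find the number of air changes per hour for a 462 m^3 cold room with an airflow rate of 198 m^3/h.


ACH = flow / volume
ACH = 198 / 462
ACH = 0.429

0.429


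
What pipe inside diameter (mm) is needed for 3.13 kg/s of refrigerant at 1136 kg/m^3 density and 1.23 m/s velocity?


A = m_dot / (rho * v) = 3.13 / (1136 * 1.23) = 0.002240066415 m^2
d = sqrt(4*A/pi) * 1000
d = 53.4 mm

53.4


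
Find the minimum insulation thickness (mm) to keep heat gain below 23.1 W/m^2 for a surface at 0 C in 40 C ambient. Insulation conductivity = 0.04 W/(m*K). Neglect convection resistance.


dT = 40 - (0) = 40 K
thickness = k * dT / q_max * 1000
thickness = 0.04 * 40 / 23.1 * 1000
thickness = 69.3 mm

69.3


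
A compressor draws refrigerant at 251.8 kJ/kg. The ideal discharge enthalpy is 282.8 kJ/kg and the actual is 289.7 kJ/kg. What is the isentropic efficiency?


dh_ideal = 282.8 - 251.8 = 31.0 kJ/kg
dh_actual = 289.7 - 251.8 = 37.9 kJ/kg
eta_s = dh_ideal / dh_actual = 31.0 / 37.9
eta_s = 0.8179

0.8179


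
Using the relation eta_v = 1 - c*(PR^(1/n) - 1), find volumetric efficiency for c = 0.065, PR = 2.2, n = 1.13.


PR^(1/n) = 2.2^(1/1.13) = 2.00922661
eta_v = 1 - 0.065 * (2.00922661 - 1)
eta_v = 0.9344

0.9344


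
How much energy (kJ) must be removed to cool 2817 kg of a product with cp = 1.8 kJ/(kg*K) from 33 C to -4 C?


dT = 33 - (-4) = 37 K
Q = m * cp * dT = 2817 * 1.8 * 37
Q = 187612 kJ

187612


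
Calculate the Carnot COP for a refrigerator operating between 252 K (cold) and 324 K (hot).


dT = 324 - 252 = 72 K
COP_carnot = T_cold / dT = 252 / 72
COP_carnot = 3.5

3.5


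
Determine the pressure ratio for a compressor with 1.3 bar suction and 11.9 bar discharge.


PR = P_high / P_low
PR = 11.9 / 1.3
PR = 9.154

9.154


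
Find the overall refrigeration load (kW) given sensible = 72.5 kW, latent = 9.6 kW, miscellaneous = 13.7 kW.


Q_total = Q_s + Q_l + Q_misc
Q_total = 72.5 + 9.6 + 13.7
Q_total = 95.8 kW

95.8


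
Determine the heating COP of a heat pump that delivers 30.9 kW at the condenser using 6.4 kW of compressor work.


COP_hp = Q_cond / W
COP_hp = 30.9 / 6.4
COP_hp = 4.828

4.828


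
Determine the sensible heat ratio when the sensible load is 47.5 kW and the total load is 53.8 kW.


SHR = Q_sensible / Q_total
SHR = 47.5 / 53.8
SHR = 0.883

0.883


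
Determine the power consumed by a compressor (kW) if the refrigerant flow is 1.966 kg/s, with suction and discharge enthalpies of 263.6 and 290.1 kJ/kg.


dh = 290.1 - 263.6 = 26.5 kJ/kg
W = m_dot * dh = 1.966 * 26.5 = 52.1 kW

52.1


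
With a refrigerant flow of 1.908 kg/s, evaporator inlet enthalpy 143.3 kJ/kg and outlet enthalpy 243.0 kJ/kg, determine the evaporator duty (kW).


dh = 243.0 - 143.3 = 99.7 kJ/kg
Q_evap = m_dot * dh = 1.908 * 99.7
Q_evap = 190.23 kW

190.23


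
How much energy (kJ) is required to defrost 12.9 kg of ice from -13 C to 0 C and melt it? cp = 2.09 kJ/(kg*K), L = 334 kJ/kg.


Sensible heat = cp * dT = 2.09 * 13 = 27.17 kJ/kg
Total per kg = 27.17 + 334 = 361.17 kJ/kg
Q = m * total = 12.9 * 361.17
Q = 4659.1 kJ

4659.1


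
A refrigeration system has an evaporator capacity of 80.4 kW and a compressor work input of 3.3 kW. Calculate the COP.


COP = Q_evap / W
COP = 80.4 / 3.3
COP = 24.364

24.364


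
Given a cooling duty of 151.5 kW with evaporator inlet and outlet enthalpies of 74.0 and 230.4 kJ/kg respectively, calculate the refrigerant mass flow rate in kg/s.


dh = 230.4 - 74.0 = 156.4 kJ/kg
m_dot = Q / dh = 151.5 / 156.4 = 0.9687 kg/s

0.9687


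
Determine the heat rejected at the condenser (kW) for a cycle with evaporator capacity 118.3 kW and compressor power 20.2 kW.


Q_cond = Q_evap + W
Q_cond = 118.3 + 20.2
Q_cond = 138.5 kW

138.5


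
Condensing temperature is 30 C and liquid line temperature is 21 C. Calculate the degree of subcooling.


Subcooling = T_cond - T_liquid
Subcooling = 30 - 21
Subcooling = 9 K

9


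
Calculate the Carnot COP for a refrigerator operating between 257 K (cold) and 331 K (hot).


dT = 331 - 257 = 74 K
COP_carnot = T_cold / dT = 257 / 74
COP_carnot = 3.473

3.473


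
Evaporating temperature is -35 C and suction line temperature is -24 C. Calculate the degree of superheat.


Superheat = T_suction - T_evap
Superheat = -24 - (-35)
Superheat = 11 K

11


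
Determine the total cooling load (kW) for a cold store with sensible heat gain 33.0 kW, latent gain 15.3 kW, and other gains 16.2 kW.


Q_total = Q_s + Q_l + Q_misc
Q_total = 33.0 + 15.3 + 16.2
Q_total = 64.5 kW

64.5


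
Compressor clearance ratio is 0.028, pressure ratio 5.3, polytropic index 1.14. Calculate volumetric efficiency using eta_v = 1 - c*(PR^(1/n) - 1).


PR^(1/n) = 5.3^(1/1.14) = 4.31846804
eta_v = 1 - 0.028 * (4.31846804 - 1)
eta_v = 0.9071

0.9071


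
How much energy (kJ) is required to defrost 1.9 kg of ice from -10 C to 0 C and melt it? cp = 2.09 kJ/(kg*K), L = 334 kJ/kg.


Sensible heat = cp * dT = 2.09 * 10 = 20.9 kJ/kg
Total per kg = 20.9 + 334 = 354.9 kJ/kg
Q = m * total = 1.9 * 354.9
Q = 674.3 kJ

674.3


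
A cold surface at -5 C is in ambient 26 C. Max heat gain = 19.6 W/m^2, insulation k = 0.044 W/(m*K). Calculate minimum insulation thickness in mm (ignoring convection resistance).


dT = 26 - (-5) = 31 K
thickness = k * dT / q_max * 1000
thickness = 0.044 * 31 / 19.6 * 1000
thickness = 69.6 mm

69.6


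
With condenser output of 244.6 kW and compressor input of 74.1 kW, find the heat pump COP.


COP_hp = Q_cond / W
COP_hp = 244.6 / 74.1
COP_hp = 3.301

3.301


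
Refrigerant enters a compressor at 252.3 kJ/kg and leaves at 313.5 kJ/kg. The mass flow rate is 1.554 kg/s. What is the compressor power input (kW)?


dh = 313.5 - 252.3 = 61.2 kJ/kg
W = m_dot * dh = 1.554 * 61.2 = 95.1 kW

95.1


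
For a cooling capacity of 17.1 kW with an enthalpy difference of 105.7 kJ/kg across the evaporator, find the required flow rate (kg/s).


m_dot = Q / dh
m_dot = 17.1 / 105.7
m_dot = 0.1618 kg/s

0.1618


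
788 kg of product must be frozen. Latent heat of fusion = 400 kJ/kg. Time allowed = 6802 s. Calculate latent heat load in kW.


Q_lat = m * h_fg / t
Q_lat = 788 * 400 / 6802
Q_lat = 46.34 kW

46.34


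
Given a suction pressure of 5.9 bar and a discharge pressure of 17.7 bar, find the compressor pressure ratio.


PR = P_high / P_low
PR = 17.7 / 5.9
PR = 3.0

3.0


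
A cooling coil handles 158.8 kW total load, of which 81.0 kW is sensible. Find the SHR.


SHR = Q_sensible / Q_total
SHR = 81.0 / 158.8
SHR = 0.51

0.51


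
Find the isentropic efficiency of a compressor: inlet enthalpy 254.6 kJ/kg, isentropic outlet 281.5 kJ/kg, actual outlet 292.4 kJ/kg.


dh_ideal = 281.5 - 254.6 = 26.9 kJ/kg
dh_actual = 292.4 - 254.6 = 37.8 kJ/kg
eta_s = dh_ideal / dh_actual = 26.9 / 37.8
eta_s = 0.7116

0.7116


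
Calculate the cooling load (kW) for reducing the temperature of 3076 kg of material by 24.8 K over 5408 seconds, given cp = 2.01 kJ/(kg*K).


Q = m * cp * dT / t
Q = 3076 * 2.01 * 24.8 / 5408
Q = 28.353 kW

28.353


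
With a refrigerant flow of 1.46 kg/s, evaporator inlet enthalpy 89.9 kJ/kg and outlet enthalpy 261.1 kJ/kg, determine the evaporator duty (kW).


dh = 261.1 - 89.9 = 171.2 kJ/kg
Q_evap = m_dot * dh = 1.46 * 171.2
Q_evap = 249.95 kW

249.95


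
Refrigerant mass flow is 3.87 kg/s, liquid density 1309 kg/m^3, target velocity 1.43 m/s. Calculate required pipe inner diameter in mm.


A = m_dot / (rho * v) = 3.87 / (1309 * 1.43) = 0.002067451265 m^2
d = sqrt(4*A/pi) * 1000
d = 51.3 mm

51.3


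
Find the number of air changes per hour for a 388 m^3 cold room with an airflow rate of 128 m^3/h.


ACH = flow / volume
ACH = 128 / 388
ACH = 0.33

0.33


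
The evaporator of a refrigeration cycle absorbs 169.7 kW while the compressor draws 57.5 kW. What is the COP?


COP = Q_evap / W
COP = 169.7 / 57.5
COP = 2.951

2.951


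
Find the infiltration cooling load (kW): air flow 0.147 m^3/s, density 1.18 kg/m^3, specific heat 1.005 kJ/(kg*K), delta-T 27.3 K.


Q = V_dot * rho * cp * dT
Q = 0.147 * 1.18 * 1.005 * 27.3
Q = 4.759 kW

4.759


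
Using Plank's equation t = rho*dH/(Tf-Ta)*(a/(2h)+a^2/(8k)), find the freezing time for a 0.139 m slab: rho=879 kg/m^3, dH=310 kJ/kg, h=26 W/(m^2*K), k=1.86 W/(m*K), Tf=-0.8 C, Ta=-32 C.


dT = -0.8 - (-32) = 31.2 K
term1 = a/(2h) = 0.139/(2*26) = 0.002673076923
term2 = a^2/(8k) = 0.139^2/(8*1.86) = 0.001298454301
t = rho*dH*1000/dT * (term1 + term2)
t = 879*310*1000/31.2 * (0.002673076923 + 0.001298454301)
t = 34686 s

34686


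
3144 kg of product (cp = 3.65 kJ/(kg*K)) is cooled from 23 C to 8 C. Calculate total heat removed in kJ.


dT = 23 - (8) = 15 K
Q = m * cp * dT = 3144 * 3.65 * 15
Q = 172134 kJ

172134


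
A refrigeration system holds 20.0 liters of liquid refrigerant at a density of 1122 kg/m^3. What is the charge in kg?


Charge = V * rho / 1000
Charge = 20.0 * 1122 / 1000
Charge = 22.44 kg

22.44


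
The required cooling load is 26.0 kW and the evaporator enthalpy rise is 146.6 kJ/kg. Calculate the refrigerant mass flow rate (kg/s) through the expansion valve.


m_dot = Q / dh
m_dot = 26.0 / 146.6
m_dot = 0.1774 kg/s

0.1774


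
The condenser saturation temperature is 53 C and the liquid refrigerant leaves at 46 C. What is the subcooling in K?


Subcooling = T_cond - T_liquid
Subcooling = 53 - 46
Subcooling = 7 K

7


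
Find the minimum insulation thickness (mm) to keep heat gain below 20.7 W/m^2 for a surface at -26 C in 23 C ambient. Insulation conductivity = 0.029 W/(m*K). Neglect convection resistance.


dT = 23 - (-26) = 49 K
thickness = k * dT / q_max * 1000
thickness = 0.029 * 49 / 20.7 * 1000
thickness = 68.6 mm

68.6


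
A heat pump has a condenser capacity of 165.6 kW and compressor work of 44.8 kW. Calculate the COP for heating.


COP_hp = Q_cond / W
COP_hp = 165.6 / 44.8
COP_hp = 3.696

3.696


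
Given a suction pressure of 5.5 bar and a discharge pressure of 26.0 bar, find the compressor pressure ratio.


PR = P_high / P_low
PR = 26.0 / 5.5
PR = 4.727

4.727


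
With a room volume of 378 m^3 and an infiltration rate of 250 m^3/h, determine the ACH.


ACH = flow / volume
ACH = 250 / 378
ACH = 0.661

0.661


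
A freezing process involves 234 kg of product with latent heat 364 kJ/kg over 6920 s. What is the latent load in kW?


Q_lat = m * h_fg / t
Q_lat = 234 * 364 / 6920
Q_lat = 12.31 kW

12.31


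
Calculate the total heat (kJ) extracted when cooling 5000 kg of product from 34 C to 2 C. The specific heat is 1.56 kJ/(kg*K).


dT = 34 - (2) = 32 K
Q = m * cp * dT = 5000 * 1.56 * 32
Q = 249600 kJ

249600


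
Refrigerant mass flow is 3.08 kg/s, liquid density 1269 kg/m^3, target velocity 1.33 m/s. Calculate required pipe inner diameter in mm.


A = m_dot / (rho * v) = 3.08 / (1269 * 1.33) = 0.001824893202 m^2
d = sqrt(4*A/pi) * 1000
d = 48.2 mm

48.2


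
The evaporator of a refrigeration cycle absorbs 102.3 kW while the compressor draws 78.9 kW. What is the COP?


COP = Q_evap / W
COP = 102.3 / 78.9
COP = 1.297

1.297


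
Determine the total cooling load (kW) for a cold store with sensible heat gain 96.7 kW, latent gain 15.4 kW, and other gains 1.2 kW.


Q_total = Q_s + Q_l + Q_misc
Q_total = 96.7 + 15.4 + 1.2
Q_total = 113.3 kW

113.3


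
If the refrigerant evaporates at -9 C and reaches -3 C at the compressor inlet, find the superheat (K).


Superheat = T_suction - T_evap
Superheat = -3 - (-9)
Superheat = 6 K

6


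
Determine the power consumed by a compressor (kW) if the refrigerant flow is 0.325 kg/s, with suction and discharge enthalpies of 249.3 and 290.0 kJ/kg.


dh = 290.0 - 249.3 = 40.7 kJ/kg
W = m_dot * dh = 0.325 * 40.7 = 13.23 kW

13.23


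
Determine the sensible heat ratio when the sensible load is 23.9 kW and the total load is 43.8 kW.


SHR = Q_sensible / Q_total
SHR = 23.9 / 43.8
SHR = 0.546

0.546


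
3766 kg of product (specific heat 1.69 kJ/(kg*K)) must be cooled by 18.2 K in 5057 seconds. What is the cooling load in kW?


Q = m * cp * dT / t
Q = 3766 * 1.69 * 18.2 / 5057
Q = 22.906 kW

22.906


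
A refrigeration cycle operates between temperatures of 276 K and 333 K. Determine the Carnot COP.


dT = 333 - 276 = 57 K
COP_carnot = T_cold / dT = 276 / 57
COP_carnot = 4.842

4.842


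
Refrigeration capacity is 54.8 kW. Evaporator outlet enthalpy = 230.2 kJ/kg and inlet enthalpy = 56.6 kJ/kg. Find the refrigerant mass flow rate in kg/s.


dh = 230.2 - 56.6 = 173.6 kJ/kg
m_dot = Q / dh = 54.8 / 173.6 = 0.3157 kg/s

0.3157


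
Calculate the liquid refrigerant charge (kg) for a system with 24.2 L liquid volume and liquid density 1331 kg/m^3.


Charge = V * rho / 1000
Charge = 24.2 * 1331 / 1000
Charge = 32.21 kg

32.21


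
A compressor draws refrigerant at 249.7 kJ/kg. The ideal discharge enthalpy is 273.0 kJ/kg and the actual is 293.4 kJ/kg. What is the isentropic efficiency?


dh_ideal = 273.0 - 249.7 = 23.3 kJ/kg
dh_actual = 293.4 - 249.7 = 43.7 kJ/kg
eta_s = dh_ideal / dh_actual = 23.3 / 43.7
eta_s = 0.5332

0.5332


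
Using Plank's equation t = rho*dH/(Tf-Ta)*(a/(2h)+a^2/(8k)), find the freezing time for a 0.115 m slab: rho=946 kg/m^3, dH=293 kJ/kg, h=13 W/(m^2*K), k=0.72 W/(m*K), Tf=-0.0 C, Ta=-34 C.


dT = -0.0 - (-34) = 34.0 K
term1 = a/(2h) = 0.115/(2*13) = 0.004423076923
term2 = a^2/(8k) = 0.115^2/(8*0.72) = 0.002296006944
t = rho*dH*1000/dT * (term1 + term2)
t = 946*293*1000/34.0 * (0.004423076923 + 0.002296006944)
t = 54776 s

54776


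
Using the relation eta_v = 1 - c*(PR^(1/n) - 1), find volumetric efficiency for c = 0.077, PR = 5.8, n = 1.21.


PR^(1/n) = 5.8^(1/1.21) = 4.27496168
eta_v = 1 - 0.077 * (4.27496168 - 1)
eta_v = 0.7478

0.7478


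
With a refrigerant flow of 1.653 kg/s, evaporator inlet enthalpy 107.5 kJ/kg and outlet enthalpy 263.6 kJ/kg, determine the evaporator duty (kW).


dh = 263.6 - 107.5 = 156.1 kJ/kg
Q_evap = m_dot * dh = 1.653 * 156.1
Q_evap = 258.03 kW

258.03


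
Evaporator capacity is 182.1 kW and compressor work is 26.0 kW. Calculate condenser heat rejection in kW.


Q_cond = Q_evap + W
Q_cond = 182.1 + 26.0
Q_cond = 208.1 kW

208.1


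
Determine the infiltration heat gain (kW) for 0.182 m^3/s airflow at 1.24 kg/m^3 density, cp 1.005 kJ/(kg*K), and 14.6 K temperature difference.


Q = V_dot * rho * cp * dT
Q = 0.182 * 1.24 * 1.005 * 14.6
Q = 3.311 kW

3.311


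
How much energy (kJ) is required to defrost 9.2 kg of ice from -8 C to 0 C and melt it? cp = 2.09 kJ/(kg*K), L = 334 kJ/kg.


Sensible heat = cp * dT = 2.09 * 8 = 16.72 kJ/kg
Total per kg = 16.72 + 334 = 350.72 kJ/kg
Q = m * total = 9.2 * 350.72
Q = 3226.6 kJ

3226.6


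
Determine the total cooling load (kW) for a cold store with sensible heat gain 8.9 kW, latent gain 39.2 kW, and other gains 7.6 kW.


Q_total = Q_s + Q_l + Q_misc
Q_total = 8.9 + 39.2 + 7.6
Q_total = 55.7 kW

55.7


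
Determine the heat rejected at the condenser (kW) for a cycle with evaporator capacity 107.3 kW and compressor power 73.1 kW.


Q_cond = Q_evap + W
Q_cond = 107.3 + 73.1
Q_cond = 180.4 kW

180.4


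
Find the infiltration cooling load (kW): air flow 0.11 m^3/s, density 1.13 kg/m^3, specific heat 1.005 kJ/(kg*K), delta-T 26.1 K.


Q = V_dot * rho * cp * dT
Q = 0.11 * 1.13 * 1.005 * 26.1
Q = 3.26 kW

3.26


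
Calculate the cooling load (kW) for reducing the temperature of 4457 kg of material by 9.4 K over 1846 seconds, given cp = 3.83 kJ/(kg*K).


Q = m * cp * dT / t
Q = 4457 * 3.83 * 9.4 / 1846
Q = 86.924 kW

86.924


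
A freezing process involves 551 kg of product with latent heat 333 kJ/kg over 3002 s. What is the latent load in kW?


Q_lat = m * h_fg / t
Q_lat = 551 * 333 / 3002
Q_lat = 61.12 kW

61.12


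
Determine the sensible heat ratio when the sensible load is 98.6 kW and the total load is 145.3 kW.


SHR = Q_sensible / Q_total
SHR = 98.6 / 145.3
SHR = 0.679

0.679


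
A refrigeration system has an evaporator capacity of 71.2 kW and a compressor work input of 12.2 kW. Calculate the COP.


COP = Q_evap / W
COP = 71.2 / 12.2
COP = 5.836

5.836


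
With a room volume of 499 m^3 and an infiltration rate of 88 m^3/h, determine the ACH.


ACH = flow / volume
ACH = 88 / 499
ACH = 0.176

0.176


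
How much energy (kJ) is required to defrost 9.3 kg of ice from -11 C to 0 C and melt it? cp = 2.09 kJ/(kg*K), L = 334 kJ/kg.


Sensible heat = cp * dT = 2.09 * 11 = 22.99 kJ/kg
Total per kg = 22.99 + 334 = 356.99 kJ/kg
Q = m * total = 9.3 * 356.99
Q = 3320.0 kJ

3320.0


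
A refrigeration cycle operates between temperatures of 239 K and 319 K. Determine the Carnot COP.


dT = 319 - 239 = 80 K
COP_carnot = T_cold / dT = 239 / 80
COP_carnot = 2.988

2.988


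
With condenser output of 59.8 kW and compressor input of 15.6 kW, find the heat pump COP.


COP_hp = Q_cond / W
COP_hp = 59.8 / 15.6
COP_hp = 3.833

3.833


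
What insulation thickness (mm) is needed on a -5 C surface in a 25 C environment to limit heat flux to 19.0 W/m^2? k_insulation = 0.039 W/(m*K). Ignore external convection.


dT = 25 - (-5) = 30 K
thickness = k * dT / q_max * 1000
thickness = 0.039 * 30 / 19.0 * 1000
thickness = 61.6 mm

61.6


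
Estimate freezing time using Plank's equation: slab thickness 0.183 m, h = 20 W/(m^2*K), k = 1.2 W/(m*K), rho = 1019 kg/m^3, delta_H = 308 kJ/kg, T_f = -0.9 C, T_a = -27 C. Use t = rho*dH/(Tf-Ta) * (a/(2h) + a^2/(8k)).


dT = -0.9 - (-27) = 26.1 K
term1 = a/(2h) = 0.183/(2*20) = 0.004575
term2 = a^2/(8k) = 0.183^2/(8*1.2) = 0.0034884375
t = rho*dH*1000/dT * (term1 + term2)
t = 1019*308*1000/26.1 * (0.004575 + 0.0034884375)
t = 96963 s

96963
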